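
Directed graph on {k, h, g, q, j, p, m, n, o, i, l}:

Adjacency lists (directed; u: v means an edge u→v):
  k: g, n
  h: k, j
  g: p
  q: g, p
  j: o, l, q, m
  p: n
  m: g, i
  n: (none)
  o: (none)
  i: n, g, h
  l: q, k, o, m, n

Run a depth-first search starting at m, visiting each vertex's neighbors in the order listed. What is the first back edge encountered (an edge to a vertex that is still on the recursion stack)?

DFS from m (visiting each vertex's neighbors in the order listed); mark gray on enter, black on exit:
m gray
  g gray
    p gray
      n gray
      n black
    p black
  g black
  i gray
    i→n: n black — skip
    i→g: g black — skip
    h gray
      k gray
        k→g: g black — skip
        k→n: n black — skip
      k black
      j gray
        o gray
        o black
        l gray
          q gray
            q→g: g black — skip
            q→p: p black — skip
          q black
          l→k: k black — skip
          l→o: o black — skip
          l→m: m is gray → back edge
First back edge: l → m.

l→m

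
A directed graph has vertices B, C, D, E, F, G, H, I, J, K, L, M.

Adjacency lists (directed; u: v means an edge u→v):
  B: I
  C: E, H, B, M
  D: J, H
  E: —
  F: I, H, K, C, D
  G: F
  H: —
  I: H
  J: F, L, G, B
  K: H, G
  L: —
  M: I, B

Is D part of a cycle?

Yes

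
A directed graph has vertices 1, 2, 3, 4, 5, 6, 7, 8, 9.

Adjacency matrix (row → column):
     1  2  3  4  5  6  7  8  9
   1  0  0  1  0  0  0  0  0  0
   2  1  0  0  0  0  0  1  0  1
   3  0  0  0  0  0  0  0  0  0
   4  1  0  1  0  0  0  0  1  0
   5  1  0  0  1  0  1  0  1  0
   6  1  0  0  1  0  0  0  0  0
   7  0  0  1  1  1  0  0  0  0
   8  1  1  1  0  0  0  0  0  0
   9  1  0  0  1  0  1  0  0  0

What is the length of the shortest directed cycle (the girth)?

For each vertex v, BFS finds the shortest path from v back to v.
The shortest such closed walk is 2 → 9 → 4 → 8 → 2, length 4.

4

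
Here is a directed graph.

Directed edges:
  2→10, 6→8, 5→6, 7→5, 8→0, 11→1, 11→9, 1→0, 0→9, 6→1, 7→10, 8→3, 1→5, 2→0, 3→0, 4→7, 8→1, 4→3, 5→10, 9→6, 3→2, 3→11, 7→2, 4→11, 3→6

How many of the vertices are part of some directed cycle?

9

A vertex is on a directed cycle iff it belongs to a strongly connected component of size ≥ 2 (or has a self-loop).
The vertices on cycles are {0, 1, 2, 3, 5, 6, 8, 9, 11} — 9 in total.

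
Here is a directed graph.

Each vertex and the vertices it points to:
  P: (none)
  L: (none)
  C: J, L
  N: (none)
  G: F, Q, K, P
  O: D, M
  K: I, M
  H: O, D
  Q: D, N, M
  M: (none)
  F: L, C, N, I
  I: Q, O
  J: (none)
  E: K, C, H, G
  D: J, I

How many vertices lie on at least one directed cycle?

A vertex is on a directed cycle iff it belongs to a strongly connected component of size ≥ 2 (or has a self-loop).
The vertices on cycles are {D, I, O, Q} — 4 in total.

4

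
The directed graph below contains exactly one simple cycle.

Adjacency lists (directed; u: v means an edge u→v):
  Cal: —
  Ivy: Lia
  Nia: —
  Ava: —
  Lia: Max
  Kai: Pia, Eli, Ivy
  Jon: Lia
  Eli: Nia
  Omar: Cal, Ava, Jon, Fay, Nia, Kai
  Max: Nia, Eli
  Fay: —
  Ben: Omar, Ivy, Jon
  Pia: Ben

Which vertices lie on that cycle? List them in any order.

Ben, Kai, Pia, Omar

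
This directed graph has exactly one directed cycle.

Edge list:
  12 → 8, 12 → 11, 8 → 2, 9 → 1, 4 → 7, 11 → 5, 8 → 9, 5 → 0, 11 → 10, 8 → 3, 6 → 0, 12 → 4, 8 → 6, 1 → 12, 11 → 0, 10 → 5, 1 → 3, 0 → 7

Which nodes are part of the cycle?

DFS with gray/black marking from 12:
12 gray
  4 gray
    7 gray
    7 black
  4 black
  8 gray
    6 gray
      0 gray
        0→7: 7 black — skip
      0 black
    6 black
    2 gray
    2 black
    3 gray
    3 black
    9 gray
      1 gray
        1→3: 3 black — skip
        1→12: 12 is gray → back edge
Back edge closes the cycle 12 → 8 → 9 → 1 → 12; its vertices are {1, 8, 9, 12}.

1, 8, 9, 12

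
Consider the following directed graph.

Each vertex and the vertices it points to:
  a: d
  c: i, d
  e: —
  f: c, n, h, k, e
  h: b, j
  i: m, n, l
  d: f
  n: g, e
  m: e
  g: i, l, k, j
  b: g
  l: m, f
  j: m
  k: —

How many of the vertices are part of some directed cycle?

9

A vertex is on a directed cycle iff it belongs to a strongly connected component of size ≥ 2 (or has a self-loop).
The vertices on cycles are {b, c, d, f, g, h, i, l, n} — 9 in total.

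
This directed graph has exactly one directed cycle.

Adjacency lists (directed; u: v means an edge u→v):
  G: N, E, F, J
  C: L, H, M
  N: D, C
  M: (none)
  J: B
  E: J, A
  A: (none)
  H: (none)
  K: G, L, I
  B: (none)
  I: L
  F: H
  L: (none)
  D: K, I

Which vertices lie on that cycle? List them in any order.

DFS with gray/black marking from G:
G gray
  N gray
    D gray
      K gray
        K→G: G is gray → back edge
Back edge closes the cycle G → N → D → K → G; its vertices are {D, G, K, N}.

D, G, K, N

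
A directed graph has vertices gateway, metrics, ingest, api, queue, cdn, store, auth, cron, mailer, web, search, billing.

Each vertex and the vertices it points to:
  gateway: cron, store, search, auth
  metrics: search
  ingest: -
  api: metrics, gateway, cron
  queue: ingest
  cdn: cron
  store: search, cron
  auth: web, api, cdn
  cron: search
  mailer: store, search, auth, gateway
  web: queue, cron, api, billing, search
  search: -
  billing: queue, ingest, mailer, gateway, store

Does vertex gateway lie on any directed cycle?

Yes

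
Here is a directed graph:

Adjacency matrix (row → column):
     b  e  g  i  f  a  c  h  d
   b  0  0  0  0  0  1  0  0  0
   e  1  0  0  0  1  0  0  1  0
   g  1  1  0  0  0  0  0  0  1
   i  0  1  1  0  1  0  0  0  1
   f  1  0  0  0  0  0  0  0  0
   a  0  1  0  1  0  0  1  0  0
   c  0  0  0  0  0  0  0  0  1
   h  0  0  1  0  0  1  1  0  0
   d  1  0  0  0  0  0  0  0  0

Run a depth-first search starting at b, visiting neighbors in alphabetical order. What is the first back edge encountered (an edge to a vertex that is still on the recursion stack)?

d->b

DFS from b (visiting neighbors in alphabetical order); mark gray on enter, black on exit:
b gray
  a gray
    c gray
      d gray
        d→b: b is gray → back edge
First back edge: d → b.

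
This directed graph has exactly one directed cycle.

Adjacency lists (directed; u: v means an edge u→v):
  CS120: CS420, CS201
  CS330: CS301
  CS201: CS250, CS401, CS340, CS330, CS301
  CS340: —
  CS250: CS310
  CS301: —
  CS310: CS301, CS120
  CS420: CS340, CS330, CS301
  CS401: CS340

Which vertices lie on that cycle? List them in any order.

DFS with gray/black marking from CS120:
CS120 gray
  CS420 gray
    CS340 gray
    CS340 black
    CS330 gray
      CS301 gray
      CS301 black
    CS330 black
    CS420→CS301: CS301 black — skip
  CS420 black
  CS201 gray
    CS250 gray
      CS310 gray
        CS310→CS301: CS301 black — skip
        CS310→CS120: CS120 is gray → back edge
Back edge closes the cycle CS120 → CS201 → CS250 → CS310 → CS120; its vertices are {CS120, CS201, CS250, CS310}.

CS120, CS201, CS250, CS310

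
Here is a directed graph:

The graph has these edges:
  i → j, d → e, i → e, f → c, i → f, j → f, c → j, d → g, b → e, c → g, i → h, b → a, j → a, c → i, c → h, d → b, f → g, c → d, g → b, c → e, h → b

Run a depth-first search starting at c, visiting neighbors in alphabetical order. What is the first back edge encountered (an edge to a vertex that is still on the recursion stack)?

DFS from c (visiting neighbors in alphabetical order); mark gray on enter, black on exit:
c gray
  d gray
    b gray
      a gray
      a black
      e gray
      e black
    b black
    d→e: e black — skip
    g gray
      g→b: b black — skip
    g black
  d black
  c→e: e black — skip
  c→g: g black — skip
  h gray
    h→b: b black — skip
  h black
  i gray
    i→e: e black — skip
    f gray
      f→c: c is gray → back edge
First back edge: f → c.

f→c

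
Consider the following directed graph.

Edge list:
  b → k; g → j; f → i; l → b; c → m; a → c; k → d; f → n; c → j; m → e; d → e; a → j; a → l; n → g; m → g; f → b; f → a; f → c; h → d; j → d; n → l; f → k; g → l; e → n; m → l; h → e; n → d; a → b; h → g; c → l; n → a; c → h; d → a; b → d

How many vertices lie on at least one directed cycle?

A vertex is on a directed cycle iff it belongs to a strongly connected component of size ≥ 2 (or has a self-loop).
The vertices on cycles are {a, b, c, d, e, g, h, j, k, l, m, n} — 12 in total.

12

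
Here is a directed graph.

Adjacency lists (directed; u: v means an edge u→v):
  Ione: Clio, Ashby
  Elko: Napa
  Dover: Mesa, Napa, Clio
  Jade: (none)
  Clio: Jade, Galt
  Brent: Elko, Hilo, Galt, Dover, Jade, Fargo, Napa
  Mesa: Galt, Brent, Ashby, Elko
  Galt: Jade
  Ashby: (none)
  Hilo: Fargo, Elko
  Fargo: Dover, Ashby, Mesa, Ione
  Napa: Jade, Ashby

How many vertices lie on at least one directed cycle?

5

A vertex is on a directed cycle iff it belongs to a strongly connected component of size ≥ 2 (or has a self-loop).
The vertices on cycles are {Hilo, Mesa, Brent, Dover, Fargo} — 5 in total.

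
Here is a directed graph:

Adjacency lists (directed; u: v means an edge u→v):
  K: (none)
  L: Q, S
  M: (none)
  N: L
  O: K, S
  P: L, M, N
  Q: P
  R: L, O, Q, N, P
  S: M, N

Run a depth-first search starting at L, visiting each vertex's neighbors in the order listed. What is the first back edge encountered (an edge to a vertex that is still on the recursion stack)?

P→L

DFS from L (visiting each vertex's neighbors in the order listed); mark gray on enter, black on exit:
L gray
  Q gray
    P gray
      P→L: L is gray → back edge
First back edge: P → L.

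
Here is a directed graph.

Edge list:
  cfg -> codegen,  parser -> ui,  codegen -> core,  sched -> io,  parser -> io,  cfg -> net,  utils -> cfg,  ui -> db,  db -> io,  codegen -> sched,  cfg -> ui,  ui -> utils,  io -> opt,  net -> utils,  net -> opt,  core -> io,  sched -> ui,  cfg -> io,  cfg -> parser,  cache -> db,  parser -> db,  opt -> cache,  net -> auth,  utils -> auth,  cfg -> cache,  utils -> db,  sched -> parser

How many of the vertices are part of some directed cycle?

A vertex is on a directed cycle iff it belongs to a strongly connected component of size ≥ 2 (or has a self-loop).
The vertices on cycles are {db, io, ui, cfg, net, opt, cache, sched, utils, parser, codegen} — 11 in total.

11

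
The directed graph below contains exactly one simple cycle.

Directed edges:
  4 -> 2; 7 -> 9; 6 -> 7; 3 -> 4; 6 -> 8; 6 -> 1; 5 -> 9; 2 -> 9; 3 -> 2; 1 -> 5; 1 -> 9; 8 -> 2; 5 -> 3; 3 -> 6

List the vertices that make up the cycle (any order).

1, 3, 5, 6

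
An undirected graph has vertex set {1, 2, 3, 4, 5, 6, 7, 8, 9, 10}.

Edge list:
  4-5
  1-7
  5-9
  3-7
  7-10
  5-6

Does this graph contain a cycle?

No

DFS, tracking each vertex's parent; an edge to a visited non-parent vertex closes a cycle.
Start from 4:
visit 4 (parent –)
  visit 5 (parent 4)
    5–4: parent, skip
    visit 6 (parent 5)
      6–5: parent, skip
    visit 9 (parent 5)
      9–5: parent, skip
visit 1 (parent –)
  visit 7 (parent 1)
    7–1: parent, skip
    visit 3 (parent 7)
      3–7: parent, skip
    visit 10 (parent 7)
      10–7: parent, skip
visit 2 (parent –)
visit 8 (parent –)
No non-parent visited neighbor found — the graph is a forest.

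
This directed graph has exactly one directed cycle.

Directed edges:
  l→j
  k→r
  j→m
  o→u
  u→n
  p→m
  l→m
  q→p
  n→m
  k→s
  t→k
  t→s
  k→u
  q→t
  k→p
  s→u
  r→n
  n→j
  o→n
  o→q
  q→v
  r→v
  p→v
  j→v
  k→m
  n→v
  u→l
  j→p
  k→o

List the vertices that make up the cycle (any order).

k, o, q, t

DFS with gray/black marking from k:
k gray
  p gray
    m gray
    m black
    v gray
    v black
  p black
  s gray
    u gray
      n gray
        n→v: v black — skip
        n→m: m black — skip
        j gray
          j→p: p black — skip
          j→m: m black — skip
          j→v: v black — skip
        j black
      n black
      l gray
        l→m: m black — skip
        l→j: j black — skip
      l black
    u black
  s black
  o gray
    o→u: u black — skip
    q gray
      t gray
        t→s: s black — skip
        t→k: k is gray → back edge
Back edge closes the cycle k → o → q → t → k; its vertices are {k, o, q, t}.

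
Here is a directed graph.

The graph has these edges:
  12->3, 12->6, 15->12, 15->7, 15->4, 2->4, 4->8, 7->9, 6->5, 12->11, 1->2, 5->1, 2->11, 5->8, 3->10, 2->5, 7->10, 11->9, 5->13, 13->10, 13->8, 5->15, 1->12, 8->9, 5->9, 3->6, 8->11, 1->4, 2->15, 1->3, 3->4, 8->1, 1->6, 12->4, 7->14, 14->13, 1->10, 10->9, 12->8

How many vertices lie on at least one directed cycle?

12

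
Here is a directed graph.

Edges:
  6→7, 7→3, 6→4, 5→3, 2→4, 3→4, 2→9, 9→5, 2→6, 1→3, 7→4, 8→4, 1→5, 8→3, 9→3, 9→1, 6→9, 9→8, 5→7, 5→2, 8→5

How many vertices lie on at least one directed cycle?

A vertex is on a directed cycle iff it belongs to a strongly connected component of size ≥ 2 (or has a self-loop).
The vertices on cycles are {1, 2, 5, 6, 8, 9} — 6 in total.

6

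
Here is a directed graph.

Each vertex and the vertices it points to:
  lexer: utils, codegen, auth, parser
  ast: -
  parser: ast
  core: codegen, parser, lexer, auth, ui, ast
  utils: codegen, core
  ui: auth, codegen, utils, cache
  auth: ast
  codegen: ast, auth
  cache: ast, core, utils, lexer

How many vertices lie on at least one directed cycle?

A vertex is on a directed cycle iff it belongs to a strongly connected component of size ≥ 2 (or has a self-loop).
The vertices on cycles are {ui, core, cache, lexer, utils} — 5 in total.

5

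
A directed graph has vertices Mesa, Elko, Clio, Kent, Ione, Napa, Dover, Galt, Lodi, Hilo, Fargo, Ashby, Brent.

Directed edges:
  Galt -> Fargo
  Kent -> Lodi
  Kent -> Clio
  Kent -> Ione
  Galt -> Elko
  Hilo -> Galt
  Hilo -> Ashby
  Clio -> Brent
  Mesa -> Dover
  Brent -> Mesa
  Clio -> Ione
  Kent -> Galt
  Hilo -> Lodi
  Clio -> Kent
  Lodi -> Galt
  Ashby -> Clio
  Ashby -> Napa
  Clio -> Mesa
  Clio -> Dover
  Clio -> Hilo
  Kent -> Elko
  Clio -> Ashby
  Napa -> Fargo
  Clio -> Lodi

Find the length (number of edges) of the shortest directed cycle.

2

For each vertex v, BFS finds the shortest path from v back to v.
The shortest such closed walk is Ashby → Clio → Ashby, length 2.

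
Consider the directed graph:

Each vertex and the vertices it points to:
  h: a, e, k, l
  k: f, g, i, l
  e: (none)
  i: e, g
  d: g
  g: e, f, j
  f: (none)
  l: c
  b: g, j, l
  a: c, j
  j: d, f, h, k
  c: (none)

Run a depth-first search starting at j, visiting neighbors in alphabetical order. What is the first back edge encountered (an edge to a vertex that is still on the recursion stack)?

DFS from j (visiting neighbors in alphabetical order); mark gray on enter, black on exit:
j gray
  d gray
    g gray
      e gray
      e black
      f gray
      f black
      g→j: j is gray → back edge
First back edge: g → j.

g→j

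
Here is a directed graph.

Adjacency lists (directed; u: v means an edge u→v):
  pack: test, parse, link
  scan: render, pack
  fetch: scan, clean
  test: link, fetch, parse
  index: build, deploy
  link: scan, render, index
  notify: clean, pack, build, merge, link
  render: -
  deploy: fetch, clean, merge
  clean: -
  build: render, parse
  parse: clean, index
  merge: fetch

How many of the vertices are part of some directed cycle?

10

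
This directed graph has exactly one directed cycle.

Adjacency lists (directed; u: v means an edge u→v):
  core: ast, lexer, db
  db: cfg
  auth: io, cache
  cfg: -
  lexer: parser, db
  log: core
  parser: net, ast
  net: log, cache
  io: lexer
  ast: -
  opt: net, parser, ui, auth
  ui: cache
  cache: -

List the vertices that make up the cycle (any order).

DFS with gray/black marking from net:
net gray
  log gray
    core gray
      ast gray
      ast black
      lexer gray
        parser gray
          parser→net: net is gray → back edge
Back edge closes the cycle net → log → core → lexer → parser → net; its vertices are {log, net, core, lexer, parser}.

log, net, core, lexer, parser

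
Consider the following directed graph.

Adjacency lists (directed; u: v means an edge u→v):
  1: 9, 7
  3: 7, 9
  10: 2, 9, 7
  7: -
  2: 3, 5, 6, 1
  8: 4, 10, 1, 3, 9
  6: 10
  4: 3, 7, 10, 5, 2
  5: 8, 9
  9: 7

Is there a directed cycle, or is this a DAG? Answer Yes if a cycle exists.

DFS with white/gray/black marking, starting from 5:
5 gray
  8 gray
    4 gray
      3 gray
        7 gray
        7 black
        9 gray
          9→7: 7 black — skip
        9 black
      3 black
      4→7: 7 black — skip
      10 gray
        2 gray
          2→3: 3 black — skip
          2→5: 5 is gray → back edge
Back edge found, so a cycle exists: 5 → 8 → 4 → 10 → 2 → 5.

Yes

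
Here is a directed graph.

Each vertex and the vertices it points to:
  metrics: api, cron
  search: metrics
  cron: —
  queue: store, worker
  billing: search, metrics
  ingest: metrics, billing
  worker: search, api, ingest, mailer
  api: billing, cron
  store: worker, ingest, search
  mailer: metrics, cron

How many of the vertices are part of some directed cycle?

A vertex is on a directed cycle iff it belongs to a strongly connected component of size ≥ 2 (or has a self-loop).
The vertices on cycles are {api, search, billing, metrics} — 4 in total.

4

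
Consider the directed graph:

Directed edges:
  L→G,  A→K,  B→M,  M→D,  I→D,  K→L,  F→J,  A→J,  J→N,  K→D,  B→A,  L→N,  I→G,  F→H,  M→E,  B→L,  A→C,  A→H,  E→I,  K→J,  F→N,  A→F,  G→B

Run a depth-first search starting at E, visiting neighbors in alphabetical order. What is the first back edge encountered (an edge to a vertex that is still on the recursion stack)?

L->G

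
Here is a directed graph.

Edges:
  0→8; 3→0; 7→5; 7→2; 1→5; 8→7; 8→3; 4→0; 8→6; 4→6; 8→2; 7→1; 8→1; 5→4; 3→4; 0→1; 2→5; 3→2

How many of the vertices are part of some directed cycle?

8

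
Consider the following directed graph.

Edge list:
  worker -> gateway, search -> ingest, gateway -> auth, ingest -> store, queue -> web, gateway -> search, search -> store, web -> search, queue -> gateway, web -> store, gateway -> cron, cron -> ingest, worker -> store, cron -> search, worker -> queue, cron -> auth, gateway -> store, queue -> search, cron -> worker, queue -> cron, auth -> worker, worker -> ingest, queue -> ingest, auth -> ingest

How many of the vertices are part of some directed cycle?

5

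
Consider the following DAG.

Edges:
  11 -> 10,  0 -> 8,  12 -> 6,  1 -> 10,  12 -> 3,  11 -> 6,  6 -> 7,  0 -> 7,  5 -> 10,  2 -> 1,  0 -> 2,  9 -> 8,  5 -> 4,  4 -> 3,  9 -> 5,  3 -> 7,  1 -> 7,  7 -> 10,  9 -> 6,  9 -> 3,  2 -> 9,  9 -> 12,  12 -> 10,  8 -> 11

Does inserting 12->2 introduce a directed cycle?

Yes

Adding 12→2 creates a cycle iff 2 can already reach 12.
Path from 2: 2 → 9 → 12.
So 2 → … → 12 → 2 is a cycle.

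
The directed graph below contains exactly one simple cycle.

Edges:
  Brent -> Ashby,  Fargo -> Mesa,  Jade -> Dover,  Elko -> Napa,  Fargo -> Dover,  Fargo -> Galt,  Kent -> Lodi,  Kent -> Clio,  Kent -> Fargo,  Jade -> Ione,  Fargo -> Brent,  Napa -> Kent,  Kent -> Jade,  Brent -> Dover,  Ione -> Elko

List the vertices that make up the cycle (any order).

Elko, Ione, Jade, Kent, Napa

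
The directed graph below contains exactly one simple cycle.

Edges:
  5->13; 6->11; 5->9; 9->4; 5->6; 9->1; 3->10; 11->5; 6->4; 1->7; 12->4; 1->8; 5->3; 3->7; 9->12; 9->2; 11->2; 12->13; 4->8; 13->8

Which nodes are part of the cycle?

5, 6, 11

DFS with gray/black marking from 6:
6 gray
  4 gray
    8 gray
    8 black
  4 black
  11 gray
    2 gray
    2 black
    5 gray
      13 gray
        13→8: 8 black — skip
      13 black
      5→6: 6 is gray → back edge
Back edge closes the cycle 6 → 11 → 5 → 6; its vertices are {5, 6, 11}.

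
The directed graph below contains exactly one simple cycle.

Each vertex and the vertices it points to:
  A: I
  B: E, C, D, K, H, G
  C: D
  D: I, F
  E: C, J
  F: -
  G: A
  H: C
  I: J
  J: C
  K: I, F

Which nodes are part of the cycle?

C, D, I, J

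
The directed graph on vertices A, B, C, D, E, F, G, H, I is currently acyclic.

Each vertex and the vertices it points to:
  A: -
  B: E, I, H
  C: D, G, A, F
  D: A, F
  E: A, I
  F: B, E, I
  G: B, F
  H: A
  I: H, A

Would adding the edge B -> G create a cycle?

Adding B→G creates a cycle iff G can already reach B.
Path from G: G → B.
So G → … → B → G is a cycle.

Yes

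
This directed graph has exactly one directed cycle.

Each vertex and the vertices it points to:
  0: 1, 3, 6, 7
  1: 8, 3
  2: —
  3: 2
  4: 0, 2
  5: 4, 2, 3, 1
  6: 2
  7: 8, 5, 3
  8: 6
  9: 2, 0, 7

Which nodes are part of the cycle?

DFS with gray/black marking from 7:
7 gray
  8 gray
    6 gray
      2 gray
      2 black
    6 black
  8 black
  5 gray
    4 gray
      0 gray
        1 gray
          1→8: 8 black — skip
          3 gray
            3→2: 2 black — skip
          3 black
        1 black
        0→3: 3 black — skip
        0→6: 6 black — skip
        0→7: 7 is gray → back edge
Back edge closes the cycle 7 → 5 → 4 → 0 → 7; its vertices are {0, 4, 5, 7}.

0, 4, 5, 7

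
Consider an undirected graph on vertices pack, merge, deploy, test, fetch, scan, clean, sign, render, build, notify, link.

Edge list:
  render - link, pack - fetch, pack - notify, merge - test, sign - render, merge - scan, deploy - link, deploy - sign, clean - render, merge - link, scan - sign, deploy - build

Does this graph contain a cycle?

Yes

DFS, tracking each vertex's parent; an edge to a visited non-parent vertex closes a cycle.
Start from build:
visit build (parent –)
  visit deploy (parent build)
    visit link (parent deploy)
      visit render (parent link)
        render–link: parent, skip
        visit clean (parent render)
          clean–render: parent, skip
        visit sign (parent render)
          sign–deploy: deploy visited and ≠ parent → cycle
Cycle: deploy – link – render – sign – deploy.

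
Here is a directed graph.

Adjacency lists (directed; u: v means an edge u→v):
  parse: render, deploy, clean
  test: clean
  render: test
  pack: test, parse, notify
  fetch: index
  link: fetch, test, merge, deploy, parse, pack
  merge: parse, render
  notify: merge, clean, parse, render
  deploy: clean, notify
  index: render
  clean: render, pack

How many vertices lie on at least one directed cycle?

8

A vertex is on a directed cycle iff it belongs to a strongly connected component of size ≥ 2 (or has a self-loop).
The vertices on cycles are {pack, test, clean, merge, parse, deploy, notify, render} — 8 in total.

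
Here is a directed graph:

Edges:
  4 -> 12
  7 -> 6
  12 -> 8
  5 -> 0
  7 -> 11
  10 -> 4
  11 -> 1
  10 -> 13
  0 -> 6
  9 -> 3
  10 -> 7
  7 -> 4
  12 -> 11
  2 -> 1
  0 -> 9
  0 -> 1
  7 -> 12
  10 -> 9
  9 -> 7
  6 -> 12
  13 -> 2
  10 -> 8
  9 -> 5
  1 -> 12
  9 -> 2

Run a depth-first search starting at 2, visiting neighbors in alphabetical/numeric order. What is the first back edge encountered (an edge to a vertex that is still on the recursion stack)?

DFS from 2 (visiting neighbors in alphabetical/numeric order); mark gray on enter, black on exit:
2 gray
  1 gray
    12 gray
      8 gray
      8 black
      11 gray
        11→1: 1 is gray → back edge
First back edge: 11 → 1.

11->1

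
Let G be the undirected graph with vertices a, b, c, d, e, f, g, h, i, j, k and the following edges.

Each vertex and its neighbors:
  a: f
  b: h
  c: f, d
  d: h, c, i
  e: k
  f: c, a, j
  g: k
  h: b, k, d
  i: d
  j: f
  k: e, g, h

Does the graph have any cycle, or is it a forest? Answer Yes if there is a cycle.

No

DFS, tracking each vertex's parent; an edge to a visited non-parent vertex closes a cycle.
Start from i:
visit i (parent –)
  visit d (parent i)
    visit h (parent d)
      visit b (parent h)
        b–h: parent, skip
      visit k (parent h)
        visit e (parent k)
          e–k: parent, skip
        visit g (parent k)
          g–k: parent, skip
        k–h: parent, skip
      h–d: parent, skip
    visit c (parent d)
      visit f (parent c)
        f–c: parent, skip
        visit a (parent f)
          a–f: parent, skip
        visit j (parent f)
          j–f: parent, skip
      c–d: parent, skip
    d–i: parent, skip
No non-parent visited neighbor found — the graph is a forest.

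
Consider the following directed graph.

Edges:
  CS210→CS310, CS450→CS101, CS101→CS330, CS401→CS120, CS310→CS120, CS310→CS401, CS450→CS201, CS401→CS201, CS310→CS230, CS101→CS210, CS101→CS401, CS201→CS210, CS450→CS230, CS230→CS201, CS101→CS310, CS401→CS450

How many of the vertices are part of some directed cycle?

7

A vertex is on a directed cycle iff it belongs to a strongly connected component of size ≥ 2 (or has a self-loop).
The vertices on cycles are {CS101, CS201, CS210, CS230, CS310, CS401, CS450} — 7 in total.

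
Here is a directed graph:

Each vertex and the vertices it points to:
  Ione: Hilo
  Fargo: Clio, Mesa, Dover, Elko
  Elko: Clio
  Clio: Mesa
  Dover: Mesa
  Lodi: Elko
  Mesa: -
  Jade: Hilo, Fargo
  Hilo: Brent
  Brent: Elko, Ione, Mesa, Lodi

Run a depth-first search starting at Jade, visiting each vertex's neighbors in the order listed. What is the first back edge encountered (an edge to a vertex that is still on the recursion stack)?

DFS from Jade (visiting each vertex's neighbors in the order listed); mark gray on enter, black on exit:
Jade gray
  Hilo gray
    Brent gray
      Elko gray
        Clio gray
          Mesa gray
          Mesa black
        Clio black
      Elko black
      Ione gray
        Ione→Hilo: Hilo is gray → back edge
First back edge: Ione → Hilo.

Ione->Hilo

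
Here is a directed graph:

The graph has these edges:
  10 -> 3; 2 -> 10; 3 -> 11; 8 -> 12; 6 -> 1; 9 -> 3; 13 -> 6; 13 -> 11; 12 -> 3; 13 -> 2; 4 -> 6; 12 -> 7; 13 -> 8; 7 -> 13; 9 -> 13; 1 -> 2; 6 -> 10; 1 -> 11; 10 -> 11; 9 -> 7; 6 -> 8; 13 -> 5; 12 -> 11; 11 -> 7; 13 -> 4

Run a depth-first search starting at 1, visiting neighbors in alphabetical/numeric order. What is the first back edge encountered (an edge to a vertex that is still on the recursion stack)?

13->2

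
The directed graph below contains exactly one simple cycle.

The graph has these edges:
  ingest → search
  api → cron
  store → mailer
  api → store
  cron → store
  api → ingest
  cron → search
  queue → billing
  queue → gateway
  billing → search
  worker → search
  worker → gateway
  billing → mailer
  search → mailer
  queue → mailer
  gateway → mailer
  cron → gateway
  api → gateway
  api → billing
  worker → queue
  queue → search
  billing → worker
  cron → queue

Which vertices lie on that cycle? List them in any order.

DFS with gray/black marking from billing:
billing gray
  worker gray
    gateway gray
      mailer gray
      mailer black
    gateway black
    search gray
      search→mailer: mailer black — skip
    search black
    queue gray
      queue→gateway: gateway black — skip
      queue→search: search black — skip
      queue→billing: billing is gray → back edge
Back edge closes the cycle billing → worker → queue → billing; its vertices are {queue, worker, billing}.

queue, worker, billing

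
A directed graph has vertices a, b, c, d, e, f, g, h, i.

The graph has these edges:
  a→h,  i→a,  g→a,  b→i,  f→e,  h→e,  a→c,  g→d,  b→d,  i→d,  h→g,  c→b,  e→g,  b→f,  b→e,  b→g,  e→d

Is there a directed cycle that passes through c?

c is on a cycle iff c can reach itself via ≥1 edge.
c → b → g → a → c — yes.

Yes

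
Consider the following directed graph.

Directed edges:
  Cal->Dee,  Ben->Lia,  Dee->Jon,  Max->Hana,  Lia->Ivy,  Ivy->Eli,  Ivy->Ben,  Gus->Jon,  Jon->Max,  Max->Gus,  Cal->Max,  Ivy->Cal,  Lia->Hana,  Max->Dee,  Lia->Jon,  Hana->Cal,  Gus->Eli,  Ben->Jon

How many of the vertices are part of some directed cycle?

9

A vertex is on a directed cycle iff it belongs to a strongly connected component of size ≥ 2 (or has a self-loop).
The vertices on cycles are {Ben, Cal, Dee, Gus, Ivy, Jon, Lia, Max, Hana} — 9 in total.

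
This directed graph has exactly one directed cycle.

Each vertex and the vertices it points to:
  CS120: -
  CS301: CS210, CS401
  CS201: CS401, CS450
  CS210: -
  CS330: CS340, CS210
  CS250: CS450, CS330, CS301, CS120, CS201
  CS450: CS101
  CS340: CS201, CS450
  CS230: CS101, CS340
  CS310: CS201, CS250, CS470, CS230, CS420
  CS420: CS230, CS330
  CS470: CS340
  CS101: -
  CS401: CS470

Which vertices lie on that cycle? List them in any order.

CS201, CS340, CS401, CS470

DFS with gray/black marking from CS201:
CS201 gray
  CS401 gray
    CS470 gray
      CS340 gray
        CS340→CS201: CS201 is gray → back edge
Back edge closes the cycle CS201 → CS401 → CS470 → CS340 → CS201; its vertices are {CS201, CS340, CS401, CS470}.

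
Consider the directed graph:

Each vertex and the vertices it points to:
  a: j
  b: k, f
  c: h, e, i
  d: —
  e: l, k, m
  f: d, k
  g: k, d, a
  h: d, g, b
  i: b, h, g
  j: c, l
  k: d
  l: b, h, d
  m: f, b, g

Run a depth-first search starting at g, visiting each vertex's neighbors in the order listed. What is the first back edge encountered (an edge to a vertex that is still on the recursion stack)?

h→g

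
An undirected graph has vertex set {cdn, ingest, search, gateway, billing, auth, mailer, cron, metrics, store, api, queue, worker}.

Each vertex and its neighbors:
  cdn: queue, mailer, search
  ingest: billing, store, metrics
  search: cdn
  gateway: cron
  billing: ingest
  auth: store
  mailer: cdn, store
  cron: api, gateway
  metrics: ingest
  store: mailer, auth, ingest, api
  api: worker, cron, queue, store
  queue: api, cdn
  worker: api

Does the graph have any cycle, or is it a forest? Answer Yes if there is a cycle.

Yes

DFS, tracking each vertex's parent; an edge to a visited non-parent vertex closes a cycle.
Start from auth:
visit auth (parent –)
  visit store (parent auth)
    visit mailer (parent store)
      visit cdn (parent mailer)
        visit queue (parent cdn)
          visit api (parent queue)
            visit worker (parent api)
              worker–api: parent, skip
            visit cron (parent api)
              cron–api: parent, skip
              visit gateway (parent cron)
                gateway–cron: parent, skip
            api–queue: parent, skip
            api–store: store visited and ≠ parent → cycle
Cycle: store – mailer – cdn – queue – api – store.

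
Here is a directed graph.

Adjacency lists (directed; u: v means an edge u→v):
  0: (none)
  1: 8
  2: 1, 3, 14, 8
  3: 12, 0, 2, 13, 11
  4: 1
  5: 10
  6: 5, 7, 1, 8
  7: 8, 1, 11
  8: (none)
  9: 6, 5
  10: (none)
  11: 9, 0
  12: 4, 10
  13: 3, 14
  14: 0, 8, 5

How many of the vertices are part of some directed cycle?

7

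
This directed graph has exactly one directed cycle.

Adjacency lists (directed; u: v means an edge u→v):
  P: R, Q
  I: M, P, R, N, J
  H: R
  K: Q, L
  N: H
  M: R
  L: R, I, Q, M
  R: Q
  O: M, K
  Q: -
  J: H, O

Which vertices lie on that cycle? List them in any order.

I, J, K, L, O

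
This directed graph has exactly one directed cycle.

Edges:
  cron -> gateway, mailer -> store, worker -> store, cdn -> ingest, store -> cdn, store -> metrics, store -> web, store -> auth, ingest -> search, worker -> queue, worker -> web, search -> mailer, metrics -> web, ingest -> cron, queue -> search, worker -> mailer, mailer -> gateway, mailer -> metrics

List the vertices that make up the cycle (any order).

cdn, store, ingest, mailer, search

DFS with gray/black marking from mailer:
mailer gray
  store gray
    metrics gray
      web gray
      web black
    metrics black
    auth gray
    auth black
    cdn gray
      ingest gray
        cron gray
          gateway gray
          gateway black
        cron black
        search gray
          search→mailer: mailer is gray → back edge
Back edge closes the cycle mailer → store → cdn → ingest → search → mailer; its vertices are {cdn, store, ingest, mailer, search}.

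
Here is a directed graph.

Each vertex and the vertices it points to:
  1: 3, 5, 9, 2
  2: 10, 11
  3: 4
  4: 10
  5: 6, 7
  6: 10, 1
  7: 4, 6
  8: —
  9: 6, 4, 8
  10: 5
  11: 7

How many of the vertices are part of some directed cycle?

10

A vertex is on a directed cycle iff it belongs to a strongly connected component of size ≥ 2 (or has a self-loop).
The vertices on cycles are {1, 2, 3, 4, 5, 6, 7, 9, 10, 11} — 10 in total.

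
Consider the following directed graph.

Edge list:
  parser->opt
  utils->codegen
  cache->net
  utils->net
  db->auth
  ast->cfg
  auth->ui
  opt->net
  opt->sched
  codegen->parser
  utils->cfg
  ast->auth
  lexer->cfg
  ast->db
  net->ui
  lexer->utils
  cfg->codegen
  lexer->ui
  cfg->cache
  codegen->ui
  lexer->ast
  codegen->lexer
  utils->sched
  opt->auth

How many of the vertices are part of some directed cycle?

A vertex is on a directed cycle iff it belongs to a strongly connected component of size ≥ 2 (or has a self-loop).
The vertices on cycles are {ast, cfg, lexer, utils, codegen} — 5 in total.

5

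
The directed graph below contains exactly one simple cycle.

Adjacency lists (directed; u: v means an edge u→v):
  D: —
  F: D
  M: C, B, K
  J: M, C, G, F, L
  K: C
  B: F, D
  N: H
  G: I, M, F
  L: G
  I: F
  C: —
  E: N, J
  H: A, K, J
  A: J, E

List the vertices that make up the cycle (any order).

DFS with gray/black marking from H:
H gray
  A gray
    J gray
      M gray
        C gray
        C black
        B gray
          F gray
            D gray
            D black
          F black
          B→D: D black — skip
        B black
        K gray
          K→C: C black — skip
        K black
      M black
      J→C: C black — skip
      G gray
        I gray
          I→F: F black — skip
        I black
        G→M: M black — skip
        G→F: F black — skip
      G black
      J→F: F black — skip
      L gray
        L→G: G black — skip
      L black
    J black
    E gray
      N gray
        N→H: H is gray → back edge
Back edge closes the cycle H → A → E → N → H; its vertices are {A, E, H, N}.

A, E, H, N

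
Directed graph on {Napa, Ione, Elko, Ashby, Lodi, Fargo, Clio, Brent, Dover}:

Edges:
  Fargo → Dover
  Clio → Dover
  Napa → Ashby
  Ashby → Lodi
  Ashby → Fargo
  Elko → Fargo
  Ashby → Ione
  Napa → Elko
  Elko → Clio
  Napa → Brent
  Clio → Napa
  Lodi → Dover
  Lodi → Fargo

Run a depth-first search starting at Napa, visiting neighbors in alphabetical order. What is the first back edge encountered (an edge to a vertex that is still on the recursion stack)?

DFS from Napa (visiting neighbors in alphabetical order); mark gray on enter, black on exit:
Napa gray
  Ashby gray
    Fargo gray
      Dover gray
      Dover black
    Fargo black
    Ione gray
    Ione black
    Lodi gray
      Lodi→Dover: Dover black — skip
      Lodi→Fargo: Fargo black — skip
    Lodi black
  Ashby black
  Brent gray
  Brent black
  Elko gray
    Clio gray
      Clio→Dover: Dover black — skip
      Clio→Napa: Napa is gray → back edge
First back edge: Clio → Napa.

Clio→Napa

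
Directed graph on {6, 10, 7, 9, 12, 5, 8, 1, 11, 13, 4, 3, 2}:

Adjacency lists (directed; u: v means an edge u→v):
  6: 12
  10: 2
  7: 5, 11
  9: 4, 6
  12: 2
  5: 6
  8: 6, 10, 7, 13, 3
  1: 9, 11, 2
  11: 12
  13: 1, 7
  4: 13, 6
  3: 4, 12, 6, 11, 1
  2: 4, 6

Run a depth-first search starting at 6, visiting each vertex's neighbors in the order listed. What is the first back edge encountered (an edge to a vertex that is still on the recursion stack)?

9→4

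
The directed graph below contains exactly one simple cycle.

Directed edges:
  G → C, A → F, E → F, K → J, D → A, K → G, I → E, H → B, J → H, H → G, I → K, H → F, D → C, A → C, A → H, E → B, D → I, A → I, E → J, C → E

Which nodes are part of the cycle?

DFS with gray/black marking from C:
C gray
  E gray
    B gray
    B black
    J gray
      H gray
        H→B: B black — skip
        F gray
        F black
        G gray
          G→C: C is gray → back edge
Back edge closes the cycle C → E → J → H → G → C; its vertices are {C, E, G, H, J}.

C, E, G, H, J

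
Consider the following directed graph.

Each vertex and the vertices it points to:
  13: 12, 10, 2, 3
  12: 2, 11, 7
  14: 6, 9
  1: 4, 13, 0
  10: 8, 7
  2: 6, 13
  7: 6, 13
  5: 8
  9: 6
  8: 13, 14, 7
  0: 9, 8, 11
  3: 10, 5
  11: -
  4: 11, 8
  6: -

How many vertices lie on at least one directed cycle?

8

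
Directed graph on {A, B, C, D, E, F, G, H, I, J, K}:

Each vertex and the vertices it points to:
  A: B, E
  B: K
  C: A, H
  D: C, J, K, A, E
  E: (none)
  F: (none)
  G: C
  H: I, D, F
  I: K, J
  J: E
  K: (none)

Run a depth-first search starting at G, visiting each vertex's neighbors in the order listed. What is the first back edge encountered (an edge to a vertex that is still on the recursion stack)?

D->C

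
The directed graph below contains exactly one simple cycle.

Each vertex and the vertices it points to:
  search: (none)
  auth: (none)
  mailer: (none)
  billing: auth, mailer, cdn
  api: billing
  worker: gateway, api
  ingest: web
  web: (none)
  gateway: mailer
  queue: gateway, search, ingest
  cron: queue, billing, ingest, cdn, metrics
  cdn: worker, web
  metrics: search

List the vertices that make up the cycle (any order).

DFS with gray/black marking from billing:
billing gray
  auth gray
  auth black
  mailer gray
  mailer black
  cdn gray
    worker gray
      gateway gray
        gateway→mailer: mailer black — skip
      gateway black
      api gray
        api→billing: billing is gray → back edge
Back edge closes the cycle billing → cdn → worker → api → billing; its vertices are {api, cdn, worker, billing}.

api, cdn, worker, billing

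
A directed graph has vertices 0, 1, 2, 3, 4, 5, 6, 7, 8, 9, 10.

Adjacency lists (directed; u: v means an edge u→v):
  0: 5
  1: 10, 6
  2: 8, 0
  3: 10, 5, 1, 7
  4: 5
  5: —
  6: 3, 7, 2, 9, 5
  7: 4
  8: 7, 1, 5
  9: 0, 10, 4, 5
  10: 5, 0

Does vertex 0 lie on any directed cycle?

0 lies on a cycle iff there is a path from 0 back to itself.
Exploring from 0, it never reaches itself; equivalently, its strongly connected component is a singleton.

No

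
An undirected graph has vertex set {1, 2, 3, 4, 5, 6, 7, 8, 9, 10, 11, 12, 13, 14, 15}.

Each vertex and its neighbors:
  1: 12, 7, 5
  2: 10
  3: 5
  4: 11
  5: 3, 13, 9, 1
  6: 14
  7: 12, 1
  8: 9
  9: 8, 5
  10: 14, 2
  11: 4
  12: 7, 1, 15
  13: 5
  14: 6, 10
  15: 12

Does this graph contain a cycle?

Yes

DFS, tracking each vertex's parent; an edge to a visited non-parent vertex closes a cycle.
Start from 1:
visit 1 (parent –)
  visit 12 (parent 1)
    visit 7 (parent 12)
      7–12: parent, skip
      7–1: 1 visited and ≠ parent → cycle
Cycle: 1 – 12 – 7 – 1.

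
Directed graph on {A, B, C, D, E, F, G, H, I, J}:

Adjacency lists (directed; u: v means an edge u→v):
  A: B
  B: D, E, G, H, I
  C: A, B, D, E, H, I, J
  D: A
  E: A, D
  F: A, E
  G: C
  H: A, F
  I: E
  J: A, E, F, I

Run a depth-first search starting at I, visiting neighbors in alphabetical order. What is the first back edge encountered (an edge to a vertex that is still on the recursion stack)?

D→A

DFS from I (visiting neighbors in alphabetical order); mark gray on enter, black on exit:
I gray
  E gray
    A gray
      B gray
        D gray
          D→A: A is gray → back edge
First back edge: D → A.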